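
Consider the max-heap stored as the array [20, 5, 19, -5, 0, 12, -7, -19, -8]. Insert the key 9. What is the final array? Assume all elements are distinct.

[20, 9, 19, -5, 5, 12, -7, -19, -8, 0]

append 9 at index 9 → [20, 5, 19, -5, 0, 12, -7, -19, -8, 9]
9 > parent 0 at index 4, swap → [20, 5, 19, -5, 9, 12, -7, -19, -8, 0]
9 > parent 5 at index 1, swap → [20, 9, 19, -5, 5, 12, -7, -19, -8, 0]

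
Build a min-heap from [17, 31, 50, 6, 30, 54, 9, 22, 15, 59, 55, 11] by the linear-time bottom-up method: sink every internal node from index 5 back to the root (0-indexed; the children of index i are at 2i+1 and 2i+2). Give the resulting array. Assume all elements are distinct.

sift down from index 5:
  54 vs only child 11 at index 11, swap → [17, 31, 50, 6, 30, 11, 9, 22, 15, 59, 55, 54]
sift down from index 4: already satisfies heap property
sift down from index 3: already satisfies heap property
sift down from index 2:
  50 vs smaller child 9 at index 6, swap → [17, 31, 9, 6, 30, 11, 50, 22, 15, 59, 55, 54]
sift down from index 1:
  31 vs smaller child 6 at index 3, swap → [17, 6, 9, 31, 30, 11, 50, 22, 15, 59, 55, 54]
  31 vs smaller child 15 at index 8, swap → [17, 6, 9, 15, 30, 11, 50, 22, 31, 59, 55, 54]
sift down from index 0:
  17 vs smaller child 6 at index 1, swap → [6, 17, 9, 15, 30, 11, 50, 22, 31, 59, 55, 54]
  17 vs smaller child 15 at index 3, swap → [6, 15, 9, 17, 30, 11, 50, 22, 31, 59, 55, 54]

[6, 15, 9, 17, 30, 11, 50, 22, 31, 59, 55, 54]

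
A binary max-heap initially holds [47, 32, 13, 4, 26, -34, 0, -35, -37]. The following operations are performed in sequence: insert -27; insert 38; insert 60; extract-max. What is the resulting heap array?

[47, 38, 13, 4, 32, -34, 0, -35, -37, -27, 26]

insert -27:
  append -27 at index 9 → [47, 32, 13, 4, 26, -34, 0, -35, -37, -27] (no swap needed)
insert 38:
  append 38 at index 10 → [47, 32, 13, 4, 26, -34, 0, -35, -37, -27, 38]
  38 > parent 26 at index 4, swap → [47, 32, 13, 4, 38, -34, 0, -35, -37, -27, 26]
  38 > parent 32 at index 1, swap → [47, 38, 13, 4, 32, -34, 0, -35, -37, -27, 26]
insert 60:
  append 60 at index 11 → [47, 38, 13, 4, 32, -34, 0, -35, -37, -27, 26, 60]
  60 > parent -34 at index 5, swap → [47, 38, 13, 4, 32, 60, 0, -35, -37, -27, 26, -34]
  60 > parent 13 at index 2, swap → [47, 38, 60, 4, 32, 13, 0, -35, -37, -27, 26, -34]
  60 > parent 47 at index 0, swap → [60, 38, 47, 4, 32, 13, 0, -35, -37, -27, 26, -34]
extract-max → returns 60:
  remove root 60; move last element -34 to root → [-34, 38, 47, 4, 32, 13, 0, -35, -37, -27, 26]
  -34 vs larger child 47 at index 2, swap → [47, 38, -34, 4, 32, 13, 0, -35, -37, -27, 26]
  -34 vs larger child 13 at index 5, swap → [47, 38, 13, 4, 32, -34, 0, -35, -37, -27, 26]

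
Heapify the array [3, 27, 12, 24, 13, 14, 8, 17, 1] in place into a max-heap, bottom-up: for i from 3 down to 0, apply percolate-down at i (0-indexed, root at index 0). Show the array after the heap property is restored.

[27, 24, 14, 17, 13, 12, 8, 3, 1]

sift down from index 3: already satisfies heap property
sift down from index 2:
  12 vs larger child 14 at index 5, swap → [3, 27, 14, 24, 13, 12, 8, 17, 1]
sift down from index 1: already satisfies heap property
sift down from index 0:
  3 vs larger child 27 at index 1, swap → [27, 3, 14, 24, 13, 12, 8, 17, 1]
  3 vs larger child 24 at index 3, swap → [27, 24, 14, 3, 13, 12, 8, 17, 1]
  3 vs larger child 17 at index 7, swap → [27, 24, 14, 17, 13, 12, 8, 3, 1]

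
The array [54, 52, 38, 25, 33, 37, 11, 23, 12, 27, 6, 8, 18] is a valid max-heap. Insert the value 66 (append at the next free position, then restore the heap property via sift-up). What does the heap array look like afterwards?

append 66 at index 13 → [54, 52, 38, 25, 33, 37, 11, 23, 12, 27, 6, 8, 18, 66]
66 > parent 11 at index 6, swap → [54, 52, 38, 25, 33, 37, 66, 23, 12, 27, 6, 8, 18, 11]
66 > parent 38 at index 2, swap → [54, 52, 66, 25, 33, 37, 38, 23, 12, 27, 6, 8, 18, 11]
66 > parent 54 at index 0, swap → [66, 52, 54, 25, 33, 37, 38, 23, 12, 27, 6, 8, 18, 11]

[66, 52, 54, 25, 33, 37, 38, 23, 12, 27, 6, 8, 18, 11]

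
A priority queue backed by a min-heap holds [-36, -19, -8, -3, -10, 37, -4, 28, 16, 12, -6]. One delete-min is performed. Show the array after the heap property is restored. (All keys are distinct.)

[-19, -10, -8, -3, -6, 37, -4, 28, 16, 12]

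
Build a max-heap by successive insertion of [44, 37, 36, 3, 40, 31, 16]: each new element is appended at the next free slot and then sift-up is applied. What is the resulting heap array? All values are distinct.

Insert 44:
  append 44 at index 0 → [44] (no swap needed)
Insert 37:
  append 37 at index 1 → [44, 37] (no swap needed)
Insert 36:
  append 36 at index 2 → [44, 37, 36] (no swap needed)
Insert 3:
  append 3 at index 3 → [44, 37, 36, 3] (no swap needed)
Insert 40:
  append 40 at index 4 → [44, 37, 36, 3, 40]
  40 > parent 37 at index 1, swap → [44, 40, 36, 3, 37]
Insert 31:
  append 31 at index 5 → [44, 40, 36, 3, 37, 31] (no swap needed)
Insert 16:
  append 16 at index 6 → [44, 40, 36, 3, 37, 31, 16] (no swap needed)

[44, 40, 36, 3, 37, 31, 16]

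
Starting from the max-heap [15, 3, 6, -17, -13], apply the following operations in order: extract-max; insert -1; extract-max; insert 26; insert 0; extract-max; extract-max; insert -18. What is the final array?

[0, -1, -13, -17, -18]

extract-max → returns 15:
  remove root 15; move last element -13 to root → [-13, 3, 6, -17]
  -13 vs larger child 6 at index 2, swap → [6, 3, -13, -17]
insert -1:
  append -1 at index 4 → [6, 3, -13, -17, -1] (no swap needed)
extract-max → returns 6:
  remove root 6; move last element -1 to root → [-1, 3, -13, -17]
  -1 vs larger child 3 at index 1, swap → [3, -1, -13, -17]
insert 26:
  append 26 at index 4 → [3, -1, -13, -17, 26]
  26 > parent -1 at index 1, swap → [3, 26, -13, -17, -1]
  26 > parent 3 at index 0, swap → [26, 3, -13, -17, -1]
insert 0:
  append 0 at index 5 → [26, 3, -13, -17, -1, 0]
  0 > parent -13 at index 2, swap → [26, 3, 0, -17, -1, -13]
extract-max → returns 26:
  remove root 26; move last element -13 to root → [-13, 3, 0, -17, -1]
  -13 vs larger child 3 at index 1, swap → [3, -13, 0, -17, -1]
  -13 vs larger child -1 at index 4, swap → [3, -1, 0, -17, -13]
extract-max → returns 3:
  remove root 3; move last element -13 to root → [-13, -1, 0, -17]
  -13 vs larger child 0 at index 2, swap → [0, -1, -13, -17]
insert -18:
  append -18 at index 4 → [0, -1, -13, -17, -18] (no swap needed)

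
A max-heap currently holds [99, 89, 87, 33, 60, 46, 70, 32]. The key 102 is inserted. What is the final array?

append 102 at index 8 → [99, 89, 87, 33, 60, 46, 70, 32, 102]
102 > parent 33 at index 3, swap → [99, 89, 87, 102, 60, 46, 70, 32, 33]
102 > parent 89 at index 1, swap → [99, 102, 87, 89, 60, 46, 70, 32, 33]
102 > parent 99 at index 0, swap → [102, 99, 87, 89, 60, 46, 70, 32, 33]

[102, 99, 87, 89, 60, 46, 70, 32, 33]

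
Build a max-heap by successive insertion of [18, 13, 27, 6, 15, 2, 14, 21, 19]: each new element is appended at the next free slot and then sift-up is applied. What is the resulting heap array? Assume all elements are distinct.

Insert 18:
  append 18 at index 0 → [18] (no swap needed)
Insert 13:
  append 13 at index 1 → [18, 13] (no swap needed)
Insert 27:
  append 27 at index 2 → [18, 13, 27]
  27 > parent 18 at index 0, swap → [27, 13, 18]
Insert 6:
  append 6 at index 3 → [27, 13, 18, 6] (no swap needed)
Insert 15:
  append 15 at index 4 → [27, 13, 18, 6, 15]
  15 > parent 13 at index 1, swap → [27, 15, 18, 6, 13]
Insert 2:
  append 2 at index 5 → [27, 15, 18, 6, 13, 2] (no swap needed)
Insert 14:
  append 14 at index 6 → [27, 15, 18, 6, 13, 2, 14] (no swap needed)
Insert 21:
  append 21 at index 7 → [27, 15, 18, 6, 13, 2, 14, 21]
  21 > parent 6 at index 3, swap → [27, 15, 18, 21, 13, 2, 14, 6]
  21 > parent 15 at index 1, swap → [27, 21, 18, 15, 13, 2, 14, 6]
Insert 19:
  append 19 at index 8 → [27, 21, 18, 15, 13, 2, 14, 6, 19]
  19 > parent 15 at index 3, swap → [27, 21, 18, 19, 13, 2, 14, 6, 15]

[27, 21, 18, 19, 13, 2, 14, 6, 15]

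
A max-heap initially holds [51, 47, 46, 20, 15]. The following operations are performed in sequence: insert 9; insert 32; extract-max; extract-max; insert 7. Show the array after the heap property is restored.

insert 9:
  append 9 at index 5 → [51, 47, 46, 20, 15, 9] (no swap needed)
insert 32:
  append 32 at index 6 → [51, 47, 46, 20, 15, 9, 32] (no swap needed)
extract-max → returns 51:
  remove root 51; move last element 32 to root → [32, 47, 46, 20, 15, 9]
  32 vs larger child 47 at index 1, swap → [47, 32, 46, 20, 15, 9]
extract-max → returns 47:
  remove root 47; move last element 9 to root → [9, 32, 46, 20, 15]
  9 vs larger child 46 at index 2, swap → [46, 32, 9, 20, 15]
insert 7:
  append 7 at index 5 → [46, 32, 9, 20, 15, 7] (no swap needed)

[46, 32, 9, 20, 15, 7]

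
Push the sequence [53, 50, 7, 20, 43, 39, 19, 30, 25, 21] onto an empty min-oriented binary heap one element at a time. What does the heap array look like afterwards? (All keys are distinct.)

[7, 20, 19, 25, 21, 50, 39, 53, 30, 43]

Insert 53:
  append 53 at index 0 → [53] (no swap needed)
Insert 50:
  append 50 at index 1 → [53, 50]
  50 < parent 53 at index 0, swap → [50, 53]
Insert 7:
  append 7 at index 2 → [50, 53, 7]
  7 < parent 50 at index 0, swap → [7, 53, 50]
Insert 20:
  append 20 at index 3 → [7, 53, 50, 20]
  20 < parent 53 at index 1, swap → [7, 20, 50, 53]
Insert 43:
  append 43 at index 4 → [7, 20, 50, 53, 43] (no swap needed)
Insert 39:
  append 39 at index 5 → [7, 20, 50, 53, 43, 39]
  39 < parent 50 at index 2, swap → [7, 20, 39, 53, 43, 50]
Insert 19:
  append 19 at index 6 → [7, 20, 39, 53, 43, 50, 19]
  19 < parent 39 at index 2, swap → [7, 20, 19, 53, 43, 50, 39]
Insert 30:
  append 30 at index 7 → [7, 20, 19, 53, 43, 50, 39, 30]
  30 < parent 53 at index 3, swap → [7, 20, 19, 30, 43, 50, 39, 53]
Insert 25:
  append 25 at index 8 → [7, 20, 19, 30, 43, 50, 39, 53, 25]
  25 < parent 30 at index 3, swap → [7, 20, 19, 25, 43, 50, 39, 53, 30]
Insert 21:
  append 21 at index 9 → [7, 20, 19, 25, 43, 50, 39, 53, 30, 21]
  21 < parent 43 at index 4, swap → [7, 20, 19, 25, 21, 50, 39, 53, 30, 43]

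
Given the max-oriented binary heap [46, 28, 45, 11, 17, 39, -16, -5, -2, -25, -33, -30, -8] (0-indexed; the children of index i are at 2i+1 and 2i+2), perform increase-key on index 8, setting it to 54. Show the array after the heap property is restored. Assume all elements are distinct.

set index 8 from -2 to 54 → [46, 28, 45, 11, 17, 39, -16, -5, 54, -25, -33, -30, -8]
54 > parent 11 at index 3, swap → [46, 28, 45, 54, 17, 39, -16, -5, 11, -25, -33, -30, -8]
54 > parent 28 at index 1, swap → [46, 54, 45, 28, 17, 39, -16, -5, 11, -25, -33, -30, -8]
54 > parent 46 at index 0, swap → [54, 46, 45, 28, 17, 39, -16, -5, 11, -25, -33, -30, -8]

[54, 46, 45, 28, 17, 39, -16, -5, 11, -25, -33, -30, -8]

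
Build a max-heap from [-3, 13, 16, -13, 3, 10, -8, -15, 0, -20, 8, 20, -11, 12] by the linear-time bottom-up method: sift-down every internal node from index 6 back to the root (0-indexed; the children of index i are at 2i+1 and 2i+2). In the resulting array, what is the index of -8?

sift down from index 6:
  -8 vs only child 12 at index 13, swap → [-3, 13, 16, -13, 3, 10, 12, -15, 0, -20, 8, 20, -11, -8]
sift down from index 5:
  10 vs larger child 20 at index 11, swap → [-3, 13, 16, -13, 3, 20, 12, -15, 0, -20, 8, 10, -11, -8]
sift down from index 4:
  3 vs larger child 8 at index 10, swap → [-3, 13, 16, -13, 8, 20, 12, -15, 0, -20, 3, 10, -11, -8]
sift down from index 3:
  -13 vs larger child 0 at index 8, swap → [-3, 13, 16, 0, 8, 20, 12, -15, -13, -20, 3, 10, -11, -8]
sift down from index 2:
  16 vs larger child 20 at index 5, swap → [-3, 13, 20, 0, 8, 16, 12, -15, -13, -20, 3, 10, -11, -8]
sift down from index 1: already satisfies heap property
sift down from index 0:
  -3 vs larger child 20 at index 2, swap → [20, 13, -3, 0, 8, 16, 12, -15, -13, -20, 3, 10, -11, -8]
  -3 vs larger child 16 at index 5, swap → [20, 13, 16, 0, 8, -3, 12, -15, -13, -20, 3, 10, -11, -8]
  -3 vs larger child 10 at index 11, swap → [20, 13, 16, 0, 8, 10, 12, -15, -13, -20, 3, -3, -11, -8]
resulting array: [20, 13, 16, 0, 8, 10, 12, -15, -13, -20, 3, -3, -11, -8]

13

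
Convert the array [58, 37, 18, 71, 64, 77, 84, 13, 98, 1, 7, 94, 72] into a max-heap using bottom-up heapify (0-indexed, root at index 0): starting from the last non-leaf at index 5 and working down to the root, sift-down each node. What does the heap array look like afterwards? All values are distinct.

sift down from index 5:
  77 vs larger child 94 at index 11, swap → [58, 37, 18, 71, 64, 94, 84, 13, 98, 1, 7, 77, 72]
sift down from index 4: already satisfies heap property
sift down from index 3:
  71 vs larger child 98 at index 8, swap → [58, 37, 18, 98, 64, 94, 84, 13, 71, 1, 7, 77, 72]
sift down from index 2:
  18 vs larger child 94 at index 5, swap → [58, 37, 94, 98, 64, 18, 84, 13, 71, 1, 7, 77, 72]
  18 vs larger child 77 at index 11, swap → [58, 37, 94, 98, 64, 77, 84, 13, 71, 1, 7, 18, 72]
sift down from index 1:
  37 vs larger child 98 at index 3, swap → [58, 98, 94, 37, 64, 77, 84, 13, 71, 1, 7, 18, 72]
  37 vs larger child 71 at index 8, swap → [58, 98, 94, 71, 64, 77, 84, 13, 37, 1, 7, 18, 72]
sift down from index 0:
  58 vs larger child 98 at index 1, swap → [98, 58, 94, 71, 64, 77, 84, 13, 37, 1, 7, 18, 72]
  58 vs larger child 71 at index 3, swap → [98, 71, 94, 58, 64, 77, 84, 13, 37, 1, 7, 18, 72]

[98, 71, 94, 58, 64, 77, 84, 13, 37, 1, 7, 18, 72]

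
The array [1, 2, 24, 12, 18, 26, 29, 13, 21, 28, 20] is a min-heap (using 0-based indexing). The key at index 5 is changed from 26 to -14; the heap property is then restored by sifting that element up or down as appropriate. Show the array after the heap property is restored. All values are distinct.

set index 5 from 26 to -14 → [1, 2, 24, 12, 18, -14, 29, 13, 21, 28, 20]
-14 < parent 24 at index 2, swap → [1, 2, -14, 12, 18, 24, 29, 13, 21, 28, 20]
-14 < parent 1 at index 0, swap → [-14, 2, 1, 12, 18, 24, 29, 13, 21, 28, 20]

[-14, 2, 1, 12, 18, 24, 29, 13, 21, 28, 20]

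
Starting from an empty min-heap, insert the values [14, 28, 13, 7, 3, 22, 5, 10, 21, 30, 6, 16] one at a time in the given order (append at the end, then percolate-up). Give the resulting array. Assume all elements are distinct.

[3, 6, 5, 10, 7, 16, 14, 28, 21, 30, 13, 22]

Insert 14:
  append 14 at index 0 → [14] (no swap needed)
Insert 28:
  append 28 at index 1 → [14, 28] (no swap needed)
Insert 13:
  append 13 at index 2 → [14, 28, 13]
  13 < parent 14 at index 0, swap → [13, 28, 14]
Insert 7:
  append 7 at index 3 → [13, 28, 14, 7]
  7 < parent 28 at index 1, swap → [13, 7, 14, 28]
  7 < parent 13 at index 0, swap → [7, 13, 14, 28]
Insert 3:
  append 3 at index 4 → [7, 13, 14, 28, 3]
  3 < parent 13 at index 1, swap → [7, 3, 14, 28, 13]
  3 < parent 7 at index 0, swap → [3, 7, 14, 28, 13]
Insert 22:
  append 22 at index 5 → [3, 7, 14, 28, 13, 22] (no swap needed)
Insert 5:
  append 5 at index 6 → [3, 7, 14, 28, 13, 22, 5]
  5 < parent 14 at index 2, swap → [3, 7, 5, 28, 13, 22, 14]
Insert 10:
  append 10 at index 7 → [3, 7, 5, 28, 13, 22, 14, 10]
  10 < parent 28 at index 3, swap → [3, 7, 5, 10, 13, 22, 14, 28]
Insert 21:
  append 21 at index 8 → [3, 7, 5, 10, 13, 22, 14, 28, 21] (no swap needed)
Insert 30:
  append 30 at index 9 → [3, 7, 5, 10, 13, 22, 14, 28, 21, 30] (no swap needed)
Insert 6:
  append 6 at index 10 → [3, 7, 5, 10, 13, 22, 14, 28, 21, 30, 6]
  6 < parent 13 at index 4, swap → [3, 7, 5, 10, 6, 22, 14, 28, 21, 30, 13]
  6 < parent 7 at index 1, swap → [3, 6, 5, 10, 7, 22, 14, 28, 21, 30, 13]
Insert 16:
  append 16 at index 11 → [3, 6, 5, 10, 7, 22, 14, 28, 21, 30, 13, 16]
  16 < parent 22 at index 5, swap → [3, 6, 5, 10, 7, 16, 14, 28, 21, 30, 13, 22]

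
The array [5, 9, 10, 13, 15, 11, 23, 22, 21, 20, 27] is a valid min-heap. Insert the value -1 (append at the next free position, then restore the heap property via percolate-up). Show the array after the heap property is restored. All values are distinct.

[-1, 9, 5, 13, 15, 10, 23, 22, 21, 20, 27, 11]

append -1 at index 11 → [5, 9, 10, 13, 15, 11, 23, 22, 21, 20, 27, -1]
-1 < parent 11 at index 5, swap → [5, 9, 10, 13, 15, -1, 23, 22, 21, 20, 27, 11]
-1 < parent 10 at index 2, swap → [5, 9, -1, 13, 15, 10, 23, 22, 21, 20, 27, 11]
-1 < parent 5 at index 0, swap → [-1, 9, 5, 13, 15, 10, 23, 22, 21, 20, 27, 11]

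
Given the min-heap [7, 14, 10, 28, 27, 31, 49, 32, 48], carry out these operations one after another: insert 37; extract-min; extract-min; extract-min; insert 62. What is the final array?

[27, 28, 31, 32, 48, 37, 49, 62]

insert 37:
  append 37 at index 9 → [7, 14, 10, 28, 27, 31, 49, 32, 48, 37] (no swap needed)
extract-min → returns 7:
  remove root 7; move last element 37 to root → [37, 14, 10, 28, 27, 31, 49, 32, 48]
  37 vs smaller child 10 at index 2, swap → [10, 14, 37, 28, 27, 31, 49, 32, 48]
  37 vs smaller child 31 at index 5, swap → [10, 14, 31, 28, 27, 37, 49, 32, 48]
extract-min → returns 10:
  remove root 10; move last element 48 to root → [48, 14, 31, 28, 27, 37, 49, 32]
  48 vs smaller child 14 at index 1, swap → [14, 48, 31, 28, 27, 37, 49, 32]
  48 vs smaller child 27 at index 4, swap → [14, 27, 31, 28, 48, 37, 49, 32]
extract-min → returns 14:
  remove root 14; move last element 32 to root → [32, 27, 31, 28, 48, 37, 49]
  32 vs smaller child 27 at index 1, swap → [27, 32, 31, 28, 48, 37, 49]
  32 vs smaller child 28 at index 3, swap → [27, 28, 31, 32, 48, 37, 49]
insert 62:
  append 62 at index 7 → [27, 28, 31, 32, 48, 37, 49, 62] (no swap needed)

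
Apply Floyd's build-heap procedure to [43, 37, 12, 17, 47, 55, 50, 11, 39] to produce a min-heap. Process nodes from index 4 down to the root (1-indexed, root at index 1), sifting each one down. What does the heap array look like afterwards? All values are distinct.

sift down from index 4:
  17 vs smaller child 11 at index 8, swap → [43, 37, 12, 11, 47, 55, 50, 17, 39]
sift down from index 3: already satisfies heap property
sift down from index 2:
  37 vs smaller child 11 at index 4, swap → [43, 11, 12, 37, 47, 55, 50, 17, 39]
  37 vs smaller child 17 at index 8, swap → [43, 11, 12, 17, 47, 55, 50, 37, 39]
sift down from index 1:
  43 vs smaller child 11 at index 2, swap → [11, 43, 12, 17, 47, 55, 50, 37, 39]
  43 vs smaller child 17 at index 4, swap → [11, 17, 12, 43, 47, 55, 50, 37, 39]
  43 vs smaller child 37 at index 8, swap → [11, 17, 12, 37, 47, 55, 50, 43, 39]

[11, 17, 12, 37, 47, 55, 50, 43, 39]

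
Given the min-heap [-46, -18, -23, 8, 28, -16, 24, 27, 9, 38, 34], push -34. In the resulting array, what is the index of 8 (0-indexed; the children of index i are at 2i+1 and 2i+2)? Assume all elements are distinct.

3

append -34 at index 11 → [-46, -18, -23, 8, 28, -16, 24, 27, 9, 38, 34, -34]
-34 < parent -16 at index 5, swap → [-46, -18, -23, 8, 28, -34, 24, 27, 9, 38, 34, -16]
-34 < parent -23 at index 2, swap → [-46, -18, -34, 8, 28, -23, 24, 27, 9, 38, 34, -16]
resulting array: [-46, -18, -34, 8, 28, -23, 24, 27, 9, 38, 34, -16]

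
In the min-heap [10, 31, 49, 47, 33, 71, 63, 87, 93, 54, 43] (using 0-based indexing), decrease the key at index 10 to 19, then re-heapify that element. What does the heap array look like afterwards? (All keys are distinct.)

[10, 19, 49, 47, 31, 71, 63, 87, 93, 54, 33]

set index 10 from 43 to 19 → [10, 31, 49, 47, 33, 71, 63, 87, 93, 54, 19]
19 < parent 33 at index 4, swap → [10, 31, 49, 47, 19, 71, 63, 87, 93, 54, 33]
19 < parent 31 at index 1, swap → [10, 19, 49, 47, 31, 71, 63, 87, 93, 54, 33]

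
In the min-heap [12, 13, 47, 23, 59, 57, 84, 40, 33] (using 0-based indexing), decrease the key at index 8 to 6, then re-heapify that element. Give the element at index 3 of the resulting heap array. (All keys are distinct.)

13

set index 8 from 33 to 6 → [12, 13, 47, 23, 59, 57, 84, 40, 6]
6 < parent 23 at index 3, swap → [12, 13, 47, 6, 59, 57, 84, 40, 23]
6 < parent 13 at index 1, swap → [12, 6, 47, 13, 59, 57, 84, 40, 23]
6 < parent 12 at index 0, swap → [6, 12, 47, 13, 59, 57, 84, 40, 23]
resulting array: [6, 12, 47, 13, 59, 57, 84, 40, 23]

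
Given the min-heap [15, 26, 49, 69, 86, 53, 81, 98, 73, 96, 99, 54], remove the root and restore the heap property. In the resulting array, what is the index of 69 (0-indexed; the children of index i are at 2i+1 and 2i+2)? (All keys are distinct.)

remove root 15; move last element 54 to root → [54, 26, 49, 69, 86, 53, 81, 98, 73, 96, 99]
54 vs smaller child 26 at index 1, swap → [26, 54, 49, 69, 86, 53, 81, 98, 73, 96, 99]
resulting array: [26, 54, 49, 69, 86, 53, 81, 98, 73, 96, 99]

3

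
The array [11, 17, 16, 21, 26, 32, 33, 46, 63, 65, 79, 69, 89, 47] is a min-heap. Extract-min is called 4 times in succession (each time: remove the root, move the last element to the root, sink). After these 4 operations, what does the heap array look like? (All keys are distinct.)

extract-min #1 returns 11:
  remove root 11; move last element 47 to root → [47, 17, 16, 21, 26, 32, 33, 46, 63, 65, 79, 69, 89]
  47 vs smaller child 16 at index 2, swap → [16, 17, 47, 21, 26, 32, 33, 46, 63, 65, 79, 69, 89]
  47 vs smaller child 32 at index 5, swap → [16, 17, 32, 21, 26, 47, 33, 46, 63, 65, 79, 69, 89]
extract-min #2 returns 16:
  remove root 16; move last element 89 to root → [89, 17, 32, 21, 26, 47, 33, 46, 63, 65, 79, 69]
  89 vs smaller child 17 at index 1, swap → [17, 89, 32, 21, 26, 47, 33, 46, 63, 65, 79, 69]
  89 vs smaller child 21 at index 3, swap → [17, 21, 32, 89, 26, 47, 33, 46, 63, 65, 79, 69]
  89 vs smaller child 46 at index 7, swap → [17, 21, 32, 46, 26, 47, 33, 89, 63, 65, 79, 69]
extract-min #3 returns 17:
  remove root 17; move last element 69 to root → [69, 21, 32, 46, 26, 47, 33, 89, 63, 65, 79]
  69 vs smaller child 21 at index 1, swap → [21, 69, 32, 46, 26, 47, 33, 89, 63, 65, 79]
  69 vs smaller child 26 at index 4, swap → [21, 26, 32, 46, 69, 47, 33, 89, 63, 65, 79]
  69 vs smaller child 65 at index 9, swap → [21, 26, 32, 46, 65, 47, 33, 89, 63, 69, 79]
extract-min #4 returns 21:
  remove root 21; move last element 79 to root → [79, 26, 32, 46, 65, 47, 33, 89, 63, 69]
  79 vs smaller child 26 at index 1, swap → [26, 79, 32, 46, 65, 47, 33, 89, 63, 69]
  79 vs smaller child 46 at index 3, swap → [26, 46, 32, 79, 65, 47, 33, 89, 63, 69]
  79 vs smaller child 63 at index 8, swap → [26, 46, 32, 63, 65, 47, 33, 89, 79, 69]

[26, 46, 32, 63, 65, 47, 33, 89, 79, 69]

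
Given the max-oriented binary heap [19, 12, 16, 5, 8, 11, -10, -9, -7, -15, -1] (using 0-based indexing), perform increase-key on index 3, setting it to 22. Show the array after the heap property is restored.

[22, 19, 16, 12, 8, 11, -10, -9, -7, -15, -1]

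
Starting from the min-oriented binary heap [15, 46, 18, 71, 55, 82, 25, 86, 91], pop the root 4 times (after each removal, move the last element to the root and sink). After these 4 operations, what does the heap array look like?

[55, 71, 82, 86, 91]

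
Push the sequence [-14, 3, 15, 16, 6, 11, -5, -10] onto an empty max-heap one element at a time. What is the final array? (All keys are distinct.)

[16, 15, 11, -10, 6, 3, -5, -14]

Insert -14:
  append -14 at index 0 → [-14] (no swap needed)
Insert 3:
  append 3 at index 1 → [-14, 3]
  3 > parent -14 at index 0, swap → [3, -14]
Insert 15:
  append 15 at index 2 → [3, -14, 15]
  15 > parent 3 at index 0, swap → [15, -14, 3]
Insert 16:
  append 16 at index 3 → [15, -14, 3, 16]
  16 > parent -14 at index 1, swap → [15, 16, 3, -14]
  16 > parent 15 at index 0, swap → [16, 15, 3, -14]
Insert 6:
  append 6 at index 4 → [16, 15, 3, -14, 6] (no swap needed)
Insert 11:
  append 11 at index 5 → [16, 15, 3, -14, 6, 11]
  11 > parent 3 at index 2, swap → [16, 15, 11, -14, 6, 3]
Insert -5:
  append -5 at index 6 → [16, 15, 11, -14, 6, 3, -5] (no swap needed)
Insert -10:
  append -10 at index 7 → [16, 15, 11, -14, 6, 3, -5, -10]
  -10 > parent -14 at index 3, swap → [16, 15, 11, -10, 6, 3, -5, -14]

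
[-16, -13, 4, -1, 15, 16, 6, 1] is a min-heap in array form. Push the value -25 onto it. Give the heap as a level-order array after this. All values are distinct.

[-25, -16, 4, -13, 15, 16, 6, 1, -1]

append -25 at index 8 → [-16, -13, 4, -1, 15, 16, 6, 1, -25]
-25 < parent -1 at index 3, swap → [-16, -13, 4, -25, 15, 16, 6, 1, -1]
-25 < parent -13 at index 1, swap → [-16, -25, 4, -13, 15, 16, 6, 1, -1]
-25 < parent -16 at index 0, swap → [-25, -16, 4, -13, 15, 16, 6, 1, -1]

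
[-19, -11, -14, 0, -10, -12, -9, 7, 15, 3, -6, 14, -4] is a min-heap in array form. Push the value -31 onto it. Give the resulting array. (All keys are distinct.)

[-31, -11, -19, 0, -10, -12, -14, 7, 15, 3, -6, 14, -4, -9]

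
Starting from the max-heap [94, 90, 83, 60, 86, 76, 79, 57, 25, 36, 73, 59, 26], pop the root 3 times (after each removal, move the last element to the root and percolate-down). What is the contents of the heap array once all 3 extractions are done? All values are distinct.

extract-max #1 returns 94:
  remove root 94; move last element 26 to root → [26, 90, 83, 60, 86, 76, 79, 57, 25, 36, 73, 59]
  26 vs larger child 90 at index 1, swap → [90, 26, 83, 60, 86, 76, 79, 57, 25, 36, 73, 59]
  26 vs larger child 86 at index 4, swap → [90, 86, 83, 60, 26, 76, 79, 57, 25, 36, 73, 59]
  26 vs larger child 73 at index 10, swap → [90, 86, 83, 60, 73, 76, 79, 57, 25, 36, 26, 59]
extract-max #2 returns 90:
  remove root 90; move last element 59 to root → [59, 86, 83, 60, 73, 76, 79, 57, 25, 36, 26]
  59 vs larger child 86 at index 1, swap → [86, 59, 83, 60, 73, 76, 79, 57, 25, 36, 26]
  59 vs larger child 73 at index 4, swap → [86, 73, 83, 60, 59, 76, 79, 57, 25, 36, 26]
extract-max #3 returns 86:
  remove root 86; move last element 26 to root → [26, 73, 83, 60, 59, 76, 79, 57, 25, 36]
  26 vs larger child 83 at index 2, swap → [83, 73, 26, 60, 59, 76, 79, 57, 25, 36]
  26 vs larger child 79 at index 6, swap → [83, 73, 79, 60, 59, 76, 26, 57, 25, 36]

[83, 73, 79, 60, 59, 76, 26, 57, 25, 36]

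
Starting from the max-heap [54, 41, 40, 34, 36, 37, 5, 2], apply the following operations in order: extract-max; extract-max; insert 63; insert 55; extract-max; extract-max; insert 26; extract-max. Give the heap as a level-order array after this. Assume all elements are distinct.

[37, 36, 26, 34, 2, 5]

extract-max → returns 54:
  remove root 54; move last element 2 to root → [2, 41, 40, 34, 36, 37, 5]
  2 vs larger child 41 at index 1, swap → [41, 2, 40, 34, 36, 37, 5]
  2 vs larger child 36 at index 4, swap → [41, 36, 40, 34, 2, 37, 5]
extract-max → returns 41:
  remove root 41; move last element 5 to root → [5, 36, 40, 34, 2, 37]
  5 vs larger child 40 at index 2, swap → [40, 36, 5, 34, 2, 37]
  5 vs only child 37 at index 5, swap → [40, 36, 37, 34, 2, 5]
insert 63:
  append 63 at index 6 → [40, 36, 37, 34, 2, 5, 63]
  63 > parent 37 at index 2, swap → [40, 36, 63, 34, 2, 5, 37]
  63 > parent 40 at index 0, swap → [63, 36, 40, 34, 2, 5, 37]
insert 55:
  append 55 at index 7 → [63, 36, 40, 34, 2, 5, 37, 55]
  55 > parent 34 at index 3, swap → [63, 36, 40, 55, 2, 5, 37, 34]
  55 > parent 36 at index 1, swap → [63, 55, 40, 36, 2, 5, 37, 34]
extract-max → returns 63:
  remove root 63; move last element 34 to root → [34, 55, 40, 36, 2, 5, 37]
  34 vs larger child 55 at index 1, swap → [55, 34, 40, 36, 2, 5, 37]
  34 vs larger child 36 at index 3, swap → [55, 36, 40, 34, 2, 5, 37]
extract-max → returns 55:
  remove root 55; move last element 37 to root → [37, 36, 40, 34, 2, 5]
  37 vs larger child 40 at index 2, swap → [40, 36, 37, 34, 2, 5]
insert 26:
  append 26 at index 6 → [40, 36, 37, 34, 2, 5, 26] (no swap needed)
extract-max → returns 40:
  remove root 40; move last element 26 to root → [26, 36, 37, 34, 2, 5]
  26 vs larger child 37 at index 2, swap → [37, 36, 26, 34, 2, 5]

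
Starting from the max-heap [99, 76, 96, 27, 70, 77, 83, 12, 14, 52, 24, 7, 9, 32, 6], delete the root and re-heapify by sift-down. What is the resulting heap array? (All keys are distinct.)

remove root 99; move last element 6 to root → [6, 76, 96, 27, 70, 77, 83, 12, 14, 52, 24, 7, 9, 32]
6 vs larger child 96 at index 2, swap → [96, 76, 6, 27, 70, 77, 83, 12, 14, 52, 24, 7, 9, 32]
6 vs larger child 83 at index 6, swap → [96, 76, 83, 27, 70, 77, 6, 12, 14, 52, 24, 7, 9, 32]
6 vs only child 32 at index 13, swap → [96, 76, 83, 27, 70, 77, 32, 12, 14, 52, 24, 7, 9, 6]

[96, 76, 83, 27, 70, 77, 32, 12, 14, 52, 24, 7, 9, 6]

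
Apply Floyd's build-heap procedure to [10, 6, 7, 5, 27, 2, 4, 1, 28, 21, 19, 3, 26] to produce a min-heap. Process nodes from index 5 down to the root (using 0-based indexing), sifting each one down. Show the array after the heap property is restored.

[1, 5, 2, 6, 19, 3, 4, 10, 28, 21, 27, 7, 26]

sift down from index 5: already satisfies heap property
sift down from index 4:
  27 vs smaller child 19 at index 10, swap → [10, 6, 7, 5, 19, 2, 4, 1, 28, 21, 27, 3, 26]
sift down from index 3:
  5 vs smaller child 1 at index 7, swap → [10, 6, 7, 1, 19, 2, 4, 5, 28, 21, 27, 3, 26]
sift down from index 2:
  7 vs smaller child 2 at index 5, swap → [10, 6, 2, 1, 19, 7, 4, 5, 28, 21, 27, 3, 26]
  7 vs smaller child 3 at index 11, swap → [10, 6, 2, 1, 19, 3, 4, 5, 28, 21, 27, 7, 26]
sift down from index 1:
  6 vs smaller child 1 at index 3, swap → [10, 1, 2, 6, 19, 3, 4, 5, 28, 21, 27, 7, 26]
  6 vs smaller child 5 at index 7, swap → [10, 1, 2, 5, 19, 3, 4, 6, 28, 21, 27, 7, 26]
sift down from index 0:
  10 vs smaller child 1 at index 1, swap → [1, 10, 2, 5, 19, 3, 4, 6, 28, 21, 27, 7, 26]
  10 vs smaller child 5 at index 3, swap → [1, 5, 2, 10, 19, 3, 4, 6, 28, 21, 27, 7, 26]
  10 vs smaller child 6 at index 7, swap → [1, 5, 2, 6, 19, 3, 4, 10, 28, 21, 27, 7, 26]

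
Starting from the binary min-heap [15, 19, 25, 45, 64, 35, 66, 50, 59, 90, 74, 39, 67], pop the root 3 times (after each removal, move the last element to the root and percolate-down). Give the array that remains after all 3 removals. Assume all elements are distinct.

[35, 45, 39, 50, 64, 74, 66, 67, 59, 90]

extract-min #1 returns 15:
  remove root 15; move last element 67 to root → [67, 19, 25, 45, 64, 35, 66, 50, 59, 90, 74, 39]
  67 vs smaller child 19 at index 1, swap → [19, 67, 25, 45, 64, 35, 66, 50, 59, 90, 74, 39]
  67 vs smaller child 45 at index 3, swap → [19, 45, 25, 67, 64, 35, 66, 50, 59, 90, 74, 39]
  67 vs smaller child 50 at index 7, swap → [19, 45, 25, 50, 64, 35, 66, 67, 59, 90, 74, 39]
extract-min #2 returns 19:
  remove root 19; move last element 39 to root → [39, 45, 25, 50, 64, 35, 66, 67, 59, 90, 74]
  39 vs smaller child 25 at index 2, swap → [25, 45, 39, 50, 64, 35, 66, 67, 59, 90, 74]
  39 vs smaller child 35 at index 5, swap → [25, 45, 35, 50, 64, 39, 66, 67, 59, 90, 74]
extract-min #3 returns 25:
  remove root 25; move last element 74 to root → [74, 45, 35, 50, 64, 39, 66, 67, 59, 90]
  74 vs smaller child 35 at index 2, swap → [35, 45, 74, 50, 64, 39, 66, 67, 59, 90]
  74 vs smaller child 39 at index 5, swap → [35, 45, 39, 50, 64, 74, 66, 67, 59, 90]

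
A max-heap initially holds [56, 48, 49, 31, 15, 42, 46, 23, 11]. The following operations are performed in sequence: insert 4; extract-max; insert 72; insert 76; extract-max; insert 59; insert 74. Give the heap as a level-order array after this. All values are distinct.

[74, 59, 72, 31, 49, 46, 4, 23, 11, 15, 48, 42]

insert 4:
  append 4 at index 9 → [56, 48, 49, 31, 15, 42, 46, 23, 11, 4] (no swap needed)
extract-max → returns 56:
  remove root 56; move last element 4 to root → [4, 48, 49, 31, 15, 42, 46, 23, 11]
  4 vs larger child 49 at index 2, swap → [49, 48, 4, 31, 15, 42, 46, 23, 11]
  4 vs larger child 46 at index 6, swap → [49, 48, 46, 31, 15, 42, 4, 23, 11]
insert 72:
  append 72 at index 9 → [49, 48, 46, 31, 15, 42, 4, 23, 11, 72]
  72 > parent 15 at index 4, swap → [49, 48, 46, 31, 72, 42, 4, 23, 11, 15]
  72 > parent 48 at index 1, swap → [49, 72, 46, 31, 48, 42, 4, 23, 11, 15]
  72 > parent 49 at index 0, swap → [72, 49, 46, 31, 48, 42, 4, 23, 11, 15]
insert 76:
  append 76 at index 10 → [72, 49, 46, 31, 48, 42, 4, 23, 11, 15, 76]
  76 > parent 48 at index 4, swap → [72, 49, 46, 31, 76, 42, 4, 23, 11, 15, 48]
  76 > parent 49 at index 1, swap → [72, 76, 46, 31, 49, 42, 4, 23, 11, 15, 48]
  76 > parent 72 at index 0, swap → [76, 72, 46, 31, 49, 42, 4, 23, 11, 15, 48]
extract-max → returns 76:
  remove root 76; move last element 48 to root → [48, 72, 46, 31, 49, 42, 4, 23, 11, 15]
  48 vs larger child 72 at index 1, swap → [72, 48, 46, 31, 49, 42, 4, 23, 11, 15]
  48 vs larger child 49 at index 4, swap → [72, 49, 46, 31, 48, 42, 4, 23, 11, 15]
insert 59:
  append 59 at index 10 → [72, 49, 46, 31, 48, 42, 4, 23, 11, 15, 59]
  59 > parent 48 at index 4, swap → [72, 49, 46, 31, 59, 42, 4, 23, 11, 15, 48]
  59 > parent 49 at index 1, swap → [72, 59, 46, 31, 49, 42, 4, 23, 11, 15, 48]
insert 74:
  append 74 at index 11 → [72, 59, 46, 31, 49, 42, 4, 23, 11, 15, 48, 74]
  74 > parent 42 at index 5, swap → [72, 59, 46, 31, 49, 74, 4, 23, 11, 15, 48, 42]
  74 > parent 46 at index 2, swap → [72, 59, 74, 31, 49, 46, 4, 23, 11, 15, 48, 42]
  74 > parent 72 at index 0, swap → [74, 59, 72, 31, 49, 46, 4, 23, 11, 15, 48, 42]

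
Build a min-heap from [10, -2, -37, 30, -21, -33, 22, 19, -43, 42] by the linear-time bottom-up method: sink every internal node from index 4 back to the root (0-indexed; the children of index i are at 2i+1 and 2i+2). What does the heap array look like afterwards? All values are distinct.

[-43, -21, -37, -2, 10, -33, 22, 19, 30, 42]

sift down from index 4: already satisfies heap property
sift down from index 3:
  30 vs smaller child -43 at index 8, swap → [10, -2, -37, -43, -21, -33, 22, 19, 30, 42]
sift down from index 2: already satisfies heap property
sift down from index 1:
  -2 vs smaller child -43 at index 3, swap → [10, -43, -37, -2, -21, -33, 22, 19, 30, 42]
sift down from index 0:
  10 vs smaller child -43 at index 1, swap → [-43, 10, -37, -2, -21, -33, 22, 19, 30, 42]
  10 vs smaller child -21 at index 4, swap → [-43, -21, -37, -2, 10, -33, 22, 19, 30, 42]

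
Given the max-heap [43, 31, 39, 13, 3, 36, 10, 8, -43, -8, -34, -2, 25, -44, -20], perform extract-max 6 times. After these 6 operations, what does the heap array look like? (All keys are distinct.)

extract-max #1 returns 43:
  remove root 43; move last element -20 to root → [-20, 31, 39, 13, 3, 36, 10, 8, -43, -8, -34, -2, 25, -44]
  -20 vs larger child 39 at index 2, swap → [39, 31, -20, 13, 3, 36, 10, 8, -43, -8, -34, -2, 25, -44]
  -20 vs larger child 36 at index 5, swap → [39, 31, 36, 13, 3, -20, 10, 8, -43, -8, -34, -2, 25, -44]
  -20 vs larger child 25 at index 12, swap → [39, 31, 36, 13, 3, 25, 10, 8, -43, -8, -34, -2, -20, -44]
extract-max #2 returns 39:
  remove root 39; move last element -44 to root → [-44, 31, 36, 13, 3, 25, 10, 8, -43, -8, -34, -2, -20]
  -44 vs larger child 36 at index 2, swap → [36, 31, -44, 13, 3, 25, 10, 8, -43, -8, -34, -2, -20]
  -44 vs larger child 25 at index 5, swap → [36, 31, 25, 13, 3, -44, 10, 8, -43, -8, -34, -2, -20]
  -44 vs larger child -2 at index 11, swap → [36, 31, 25, 13, 3, -2, 10, 8, -43, -8, -34, -44, -20]
extract-max #3 returns 36:
  remove root 36; move last element -20 to root → [-20, 31, 25, 13, 3, -2, 10, 8, -43, -8, -34, -44]
  -20 vs larger child 31 at index 1, swap → [31, -20, 25, 13, 3, -2, 10, 8, -43, -8, -34, -44]
  -20 vs larger child 13 at index 3, swap → [31, 13, 25, -20, 3, -2, 10, 8, -43, -8, -34, -44]
  -20 vs larger child 8 at index 7, swap → [31, 13, 25, 8, 3, -2, 10, -20, -43, -8, -34, -44]
extract-max #4 returns 31:
  remove root 31; move last element -44 to root → [-44, 13, 25, 8, 3, -2, 10, -20, -43, -8, -34]
  -44 vs larger child 25 at index 2, swap → [25, 13, -44, 8, 3, -2, 10, -20, -43, -8, -34]
  -44 vs larger child 10 at index 6, swap → [25, 13, 10, 8, 3, -2, -44, -20, -43, -8, -34]
extract-max #5 returns 25:
  remove root 25; move last element -34 to root → [-34, 13, 10, 8, 3, -2, -44, -20, -43, -8]
  -34 vs larger child 13 at index 1, swap → [13, -34, 10, 8, 3, -2, -44, -20, -43, -8]
  -34 vs larger child 8 at index 3, swap → [13, 8, 10, -34, 3, -2, -44, -20, -43, -8]
  -34 vs larger child -20 at index 7, swap → [13, 8, 10, -20, 3, -2, -44, -34, -43, -8]
extract-max #6 returns 13:
  remove root 13; move last element -8 to root → [-8, 8, 10, -20, 3, -2, -44, -34, -43]
  -8 vs larger child 10 at index 2, swap → [10, 8, -8, -20, 3, -2, -44, -34, -43]
  -8 vs larger child -2 at index 5, swap → [10, 8, -2, -20, 3, -8, -44, -34, -43]

[10, 8, -2, -20, 3, -8, -44, -34, -43]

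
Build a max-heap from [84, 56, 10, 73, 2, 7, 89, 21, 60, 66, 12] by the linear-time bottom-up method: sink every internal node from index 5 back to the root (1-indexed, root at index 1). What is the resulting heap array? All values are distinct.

sift down from index 5:
  2 vs larger child 66 at index 10, swap → [84, 56, 10, 73, 66, 7, 89, 21, 60, 2, 12]
sift down from index 4: already satisfies heap property
sift down from index 3:
  10 vs larger child 89 at index 7, swap → [84, 56, 89, 73, 66, 7, 10, 21, 60, 2, 12]
sift down from index 2:
  56 vs larger child 73 at index 4, swap → [84, 73, 89, 56, 66, 7, 10, 21, 60, 2, 12]
  56 vs larger child 60 at index 9, swap → [84, 73, 89, 60, 66, 7, 10, 21, 56, 2, 12]
sift down from index 1:
  84 vs larger child 89 at index 3, swap → [89, 73, 84, 60, 66, 7, 10, 21, 56, 2, 12]

[89, 73, 84, 60, 66, 7, 10, 21, 56, 2, 12]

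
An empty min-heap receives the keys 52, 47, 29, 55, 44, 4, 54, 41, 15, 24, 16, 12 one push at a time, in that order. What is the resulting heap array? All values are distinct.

[4, 15, 12, 41, 16, 29, 54, 55, 44, 52, 24, 47]

Insert 52:
  append 52 at index 0 → [52] (no swap needed)
Insert 47:
  append 47 at index 1 → [52, 47]
  47 < parent 52 at index 0, swap → [47, 52]
Insert 29:
  append 29 at index 2 → [47, 52, 29]
  29 < parent 47 at index 0, swap → [29, 52, 47]
Insert 55:
  append 55 at index 3 → [29, 52, 47, 55] (no swap needed)
Insert 44:
  append 44 at index 4 → [29, 52, 47, 55, 44]
  44 < parent 52 at index 1, swap → [29, 44, 47, 55, 52]
Insert 4:
  append 4 at index 5 → [29, 44, 47, 55, 52, 4]
  4 < parent 47 at index 2, swap → [29, 44, 4, 55, 52, 47]
  4 < parent 29 at index 0, swap → [4, 44, 29, 55, 52, 47]
Insert 54:
  append 54 at index 6 → [4, 44, 29, 55, 52, 47, 54] (no swap needed)
Insert 41:
  append 41 at index 7 → [4, 44, 29, 55, 52, 47, 54, 41]
  41 < parent 55 at index 3, swap → [4, 44, 29, 41, 52, 47, 54, 55]
  41 < parent 44 at index 1, swap → [4, 41, 29, 44, 52, 47, 54, 55]
Insert 15:
  append 15 at index 8 → [4, 41, 29, 44, 52, 47, 54, 55, 15]
  15 < parent 44 at index 3, swap → [4, 41, 29, 15, 52, 47, 54, 55, 44]
  15 < parent 41 at index 1, swap → [4, 15, 29, 41, 52, 47, 54, 55, 44]
Insert 24:
  append 24 at index 9 → [4, 15, 29, 41, 52, 47, 54, 55, 44, 24]
  24 < parent 52 at index 4, swap → [4, 15, 29, 41, 24, 47, 54, 55, 44, 52]
Insert 16:
  append 16 at index 10 → [4, 15, 29, 41, 24, 47, 54, 55, 44, 52, 16]
  16 < parent 24 at index 4, swap → [4, 15, 29, 41, 16, 47, 54, 55, 44, 52, 24]
Insert 12:
  append 12 at index 11 → [4, 15, 29, 41, 16, 47, 54, 55, 44, 52, 24, 12]
  12 < parent 47 at index 5, swap → [4, 15, 29, 41, 16, 12, 54, 55, 44, 52, 24, 47]
  12 < parent 29 at index 2, swap → [4, 15, 12, 41, 16, 29, 54, 55, 44, 52, 24, 47]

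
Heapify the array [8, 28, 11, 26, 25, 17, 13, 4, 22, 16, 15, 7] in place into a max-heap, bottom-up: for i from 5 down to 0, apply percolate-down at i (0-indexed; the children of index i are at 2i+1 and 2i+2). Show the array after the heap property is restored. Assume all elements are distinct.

sift down from index 5: already satisfies heap property
sift down from index 4: already satisfies heap property
sift down from index 3: already satisfies heap property
sift down from index 2:
  11 vs larger child 17 at index 5, swap → [8, 28, 17, 26, 25, 11, 13, 4, 22, 16, 15, 7]
sift down from index 1: already satisfies heap property
sift down from index 0:
  8 vs larger child 28 at index 1, swap → [28, 8, 17, 26, 25, 11, 13, 4, 22, 16, 15, 7]
  8 vs larger child 26 at index 3, swap → [28, 26, 17, 8, 25, 11, 13, 4, 22, 16, 15, 7]
  8 vs larger child 22 at index 8, swap → [28, 26, 17, 22, 25, 11, 13, 4, 8, 16, 15, 7]

[28, 26, 17, 22, 25, 11, 13, 4, 8, 16, 15, 7]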